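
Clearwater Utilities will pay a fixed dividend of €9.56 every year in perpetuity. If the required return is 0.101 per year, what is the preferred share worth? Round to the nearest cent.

€94.65

Level perpetuity: PV = C / r = €9.56 / 0.101 = €94.65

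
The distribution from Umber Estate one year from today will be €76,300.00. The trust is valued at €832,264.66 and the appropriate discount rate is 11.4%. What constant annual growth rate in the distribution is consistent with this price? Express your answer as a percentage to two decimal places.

2.23%

P = D₁/(r−g) ⇒ g = r − D₁/P = 0.114 − €76,300.00/€832,264.66 = 0.022322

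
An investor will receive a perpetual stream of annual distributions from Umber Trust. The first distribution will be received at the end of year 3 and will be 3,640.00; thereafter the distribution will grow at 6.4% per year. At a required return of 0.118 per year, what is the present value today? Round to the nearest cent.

Value at end of year 2: C₁ / (r − g) = 3,640.00 / (0.118 − 0.064) = 67,407.4074
Discount to today: PV = 67,407.4074 / (1 + 0.118)^2 = 67,407.4074 / 1.249924 = 53,929.20

53929.20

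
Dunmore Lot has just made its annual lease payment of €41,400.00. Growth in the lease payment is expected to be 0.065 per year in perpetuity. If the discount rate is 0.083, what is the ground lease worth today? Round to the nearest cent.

€2449500.00

D₁ = D₀ × (1 + g) = €41,400.00 × 1.065 = €44,091.0000
Growing perpetuity: P = D₁ / (r − g) = €44,091.0000 / (0.083 − 0.065) = €2,449,500.00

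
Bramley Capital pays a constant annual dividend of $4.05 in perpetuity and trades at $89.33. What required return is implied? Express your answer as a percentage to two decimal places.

4.53%

P = C/r ⇒ r = C/P = $4.05/$89.33 = 0.045338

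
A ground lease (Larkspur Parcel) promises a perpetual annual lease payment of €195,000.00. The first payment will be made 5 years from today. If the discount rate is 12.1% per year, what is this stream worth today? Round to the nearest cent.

Value at end of year 4: C / r = €195,000.00 / 0.121 = €1,611,570.2479
Discount to today: PV = €1,611,570.2479 / (1 + 0.121)^4 = €1,611,570.2479 / 1.579147 = €1,020,532.38

€1020532.38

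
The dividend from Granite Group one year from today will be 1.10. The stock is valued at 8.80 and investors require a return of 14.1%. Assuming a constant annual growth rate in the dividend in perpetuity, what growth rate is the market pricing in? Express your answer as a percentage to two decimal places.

1.60%

P = D₁/(r−g) ⇒ g = r − D₁/P = 0.141 − 1.10/8.80 = 0.016000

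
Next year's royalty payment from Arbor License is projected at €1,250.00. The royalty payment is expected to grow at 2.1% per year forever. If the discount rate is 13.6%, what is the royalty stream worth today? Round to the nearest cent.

Growing perpetuity: P = D₁ / (r − g) = €1,250.0000 / (0.136 − 0.021) = €10,869.57

€10869.57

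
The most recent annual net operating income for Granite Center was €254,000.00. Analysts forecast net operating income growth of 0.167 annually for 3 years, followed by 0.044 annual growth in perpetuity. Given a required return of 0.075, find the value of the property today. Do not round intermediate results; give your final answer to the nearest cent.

€11843613.67

D_1 = 296418.00000
D_2 = 345919.80600
D_3 = 403688.41360
Terminal value at year 3: TV = D_3×(1+g_2)/(r−g_2) = 421450.70380/0.031 = 13595183.99356
P_0 = D_1/(1+r)^1 + D_2/(1+r)^2 + D_3/(1+r)^3 + TV/(1+r)^3
    = 275737.67442 + 299335.68935 + 324953.25532 + 10943587.05005 = 11843613.66913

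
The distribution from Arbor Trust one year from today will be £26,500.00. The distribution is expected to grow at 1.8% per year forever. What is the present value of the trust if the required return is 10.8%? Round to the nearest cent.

£294444.44

Growing perpetuity: P = D₁ / (r − g) = £26,500.0000 / (0.108 − 0.018) = £294,444.44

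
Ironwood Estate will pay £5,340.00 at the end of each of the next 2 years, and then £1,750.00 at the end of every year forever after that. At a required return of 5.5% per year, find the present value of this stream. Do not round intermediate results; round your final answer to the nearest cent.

£38446.47

PV of 2-year annuity: £5,340.00 × [1 − (1+0.055)^−2] / 0.055 = 9859.34727
Perpetuity value at year 2: £1,750.00 / 0.055 = 31818.18182
PV of perpetuity: 31818.18182 / (1+0.055)^2 = 28587.12232
Total PV = 9859.34727 + 28587.12232 = 38446.46959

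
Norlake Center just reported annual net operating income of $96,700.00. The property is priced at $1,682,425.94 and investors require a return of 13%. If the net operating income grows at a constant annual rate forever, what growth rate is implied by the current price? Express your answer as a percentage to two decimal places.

6.86%

P = D₀(1+g)/(r−g) ⇒ P(r−g) = D₀(1+g) ⇒ g(P+D₀) = P·r − D₀
g = (P·r − D₀)/(P + D₀) = ($1,682,425.94×0.13 − $96,700.00) / ($1,682,425.94 + $96,700.00) = 0.068582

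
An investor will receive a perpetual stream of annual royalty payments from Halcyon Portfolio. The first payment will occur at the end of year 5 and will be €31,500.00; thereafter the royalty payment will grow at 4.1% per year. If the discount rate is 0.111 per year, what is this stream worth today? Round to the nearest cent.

Value at end of year 4: C₁ / (r − g) = €31,500.00 / (0.111 − 0.041) = €450,000.0000
Discount to today: PV = €450,000.0000 / (1 + 0.111)^4 = €450,000.0000 / 1.523548 = €295,363.13

€295363.13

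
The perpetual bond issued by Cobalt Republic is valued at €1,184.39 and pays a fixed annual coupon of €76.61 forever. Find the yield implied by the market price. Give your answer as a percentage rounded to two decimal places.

6.47%

P = C/r ⇒ r = C/P = €76.61/€1,184.39 = 0.064683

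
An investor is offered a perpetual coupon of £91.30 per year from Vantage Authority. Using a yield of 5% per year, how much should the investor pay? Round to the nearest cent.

£1826.00

Level perpetuity: PV = C / r = £91.30 / 0.05 = £1,826.00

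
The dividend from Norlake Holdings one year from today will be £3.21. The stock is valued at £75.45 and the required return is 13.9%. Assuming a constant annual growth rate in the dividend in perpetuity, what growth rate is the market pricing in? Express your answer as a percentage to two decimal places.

P = D₁/(r−g) ⇒ g = r − D₁/P = 0.139 − £3.21/£75.45 = 0.096455

9.65%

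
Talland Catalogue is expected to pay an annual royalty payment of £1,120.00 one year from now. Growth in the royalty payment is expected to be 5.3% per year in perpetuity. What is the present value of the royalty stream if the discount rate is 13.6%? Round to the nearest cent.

£13493.98

Growing perpetuity: P = D₁ / (r − g) = £1,120.0000 / (0.136 − 0.053) = £13,493.98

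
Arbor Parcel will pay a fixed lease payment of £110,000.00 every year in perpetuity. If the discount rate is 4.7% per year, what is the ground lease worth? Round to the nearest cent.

£2340425.53

Level perpetuity: PV = C / r = £110,000.00 / 0.047 = £2,340,425.53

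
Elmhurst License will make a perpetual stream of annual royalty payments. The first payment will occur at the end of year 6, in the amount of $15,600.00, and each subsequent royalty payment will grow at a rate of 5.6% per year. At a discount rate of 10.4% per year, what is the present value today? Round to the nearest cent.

Value at end of year 5: C₁ / (r − g) = $15,600.00 / (0.104 − 0.056) = $325,000.0000
Discount to today: PV = $325,000.0000 / (1 + 0.104)^5 = $325,000.0000 / 1.640006 = $198,170.04

$198170.04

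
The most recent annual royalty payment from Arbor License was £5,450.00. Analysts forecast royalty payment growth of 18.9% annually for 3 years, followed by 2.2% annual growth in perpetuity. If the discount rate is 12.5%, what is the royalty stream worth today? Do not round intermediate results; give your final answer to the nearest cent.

D_1 = 6480.05000
D_2 = 7704.77945
D_3 = 9160.98277
Terminal value at year 3: TV = D_3×(1+g_2)/(r−g_2) = 9362.52439/0.103 = 90898.29502
P_0 = D_1/(1+r)^1 + D_2/(1+r)^2 + D_3/(1+r)^3 + TV/(1+r)^3
    = 5760.04444 + 6087.72697 + 6434.05100 + 63840.77785 = 82122.60026

£82122.60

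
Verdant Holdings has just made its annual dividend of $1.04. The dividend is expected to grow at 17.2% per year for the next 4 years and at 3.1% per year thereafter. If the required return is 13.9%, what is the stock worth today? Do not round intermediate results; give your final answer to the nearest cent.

$15.60

D_1 = 1.21888
D_2 = 1.42853
D_3 = 1.67423
D_4 = 1.96220
Terminal value at year 4: TV = D_4×(1+g_2)/(r−g_2) = 2.02303/0.108 = 18.73176
P_0 = D_1/(1+r)^1 + D_2/(1+r)^2 + D_3/(1+r)^3 + D_4/(1+r)^4 + TV/(1+r)^4
    = 1.07013 + 1.10114 + 1.13304 + 1.16587 + 11.12971 = 15.59988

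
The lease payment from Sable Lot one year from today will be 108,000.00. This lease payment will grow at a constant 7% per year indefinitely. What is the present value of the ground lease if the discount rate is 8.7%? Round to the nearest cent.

6352941.18

Growing perpetuity: P = D₁ / (r − g) = 108,000.0000 / (0.087 − 0.07) = 6,352,941.18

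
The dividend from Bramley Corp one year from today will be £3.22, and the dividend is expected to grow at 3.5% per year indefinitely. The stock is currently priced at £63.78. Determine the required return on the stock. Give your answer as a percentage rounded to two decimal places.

8.55%

P = D₁/(r − g) ⇒ r = D₁/P + g = £3.2200/£63.78 + 0.035 = 0.050486 + 0.035 = 0.085486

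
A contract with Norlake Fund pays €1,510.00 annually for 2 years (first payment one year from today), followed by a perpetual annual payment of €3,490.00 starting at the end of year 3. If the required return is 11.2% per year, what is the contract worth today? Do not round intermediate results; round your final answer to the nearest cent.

PV of 2-year annuity: €1,510.00 × [1 − (1+0.112)^−2] / 0.112 = 2579.05905
Perpetuity value at year 2: €3,490.00 / 0.112 = 31160.71429
PV of perpetuity: 31160.71429 / (1+0.112)^2 = 25199.84270
Total PV = 2579.05905 + 25199.84270 = 27778.90175

€27778.90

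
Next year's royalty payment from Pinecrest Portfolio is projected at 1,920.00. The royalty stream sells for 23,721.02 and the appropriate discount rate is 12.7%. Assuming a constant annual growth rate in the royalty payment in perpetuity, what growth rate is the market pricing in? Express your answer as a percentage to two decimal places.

4.61%

P = D₁/(r−g) ⇒ g = r − D₁/P = 0.127 − 1,920.00/23,721.02 = 0.046059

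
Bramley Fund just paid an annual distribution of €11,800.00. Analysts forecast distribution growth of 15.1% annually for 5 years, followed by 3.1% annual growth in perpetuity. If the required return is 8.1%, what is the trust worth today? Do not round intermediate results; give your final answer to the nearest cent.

€404481.03

D_1 = 13581.80000
D_2 = 15632.65180
D_3 = 17993.18222
D_4 = 20710.15274
D_5 = 23837.38580
Terminal value at year 5: TV = D_5×(1+g_2)/(r−g_2) = 24576.34476/0.05 = 491526.89521
P_0 = D_1/(1+r)^1 + D_2/(1+r)^2 + D_3/(1+r)^3 + D_4/(1+r)^4 + D_5/(1+r)^5 + TV/(1+r)^5
    = 12564.10731 + 13377.69428 + 14243.96495 + 15166.33086 + 16148.42444 + 332980.51191 = 404481.03374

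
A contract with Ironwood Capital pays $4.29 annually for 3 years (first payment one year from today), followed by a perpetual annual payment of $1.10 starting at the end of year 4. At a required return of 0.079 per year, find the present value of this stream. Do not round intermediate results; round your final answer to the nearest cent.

PV of 3-year annuity: $4.29 × [1 − (1+0.079)^−3] / 0.079 = 11.07573
Perpetuity value at year 3: $1.10 / 0.079 = 13.92405
PV of perpetuity: 13.92405 / (1+0.079)^3 = 11.08412
Total PV = 11.07573 + 11.08412 = 22.15985

$22.16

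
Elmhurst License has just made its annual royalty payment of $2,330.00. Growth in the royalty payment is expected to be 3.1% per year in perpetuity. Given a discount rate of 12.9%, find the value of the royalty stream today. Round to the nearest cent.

$24512.55

D₁ = D₀ × (1 + g) = $2,330.00 × 1.031 = $2,402.2300
Growing perpetuity: P = D₁ / (r − g) = $2,402.2300 / (0.129 − 0.031) = $24,512.55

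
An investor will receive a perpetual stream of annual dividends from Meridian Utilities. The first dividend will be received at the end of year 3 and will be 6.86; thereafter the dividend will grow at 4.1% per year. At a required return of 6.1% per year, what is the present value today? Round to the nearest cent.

Value at end of year 2: C₁ / (r − g) = 6.86 / (0.061 − 0.041) = 343.0000
Discount to today: PV = 343.0000 / (1 + 0.061)^2 = 343.0000 / 1.125721 = 304.69

304.69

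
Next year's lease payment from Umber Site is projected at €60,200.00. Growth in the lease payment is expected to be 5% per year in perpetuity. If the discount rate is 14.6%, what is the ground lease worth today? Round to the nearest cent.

€627083.33

Growing perpetuity: P = D₁ / (r − g) = €60,200.0000 / (0.146 − 0.05) = €627,083.33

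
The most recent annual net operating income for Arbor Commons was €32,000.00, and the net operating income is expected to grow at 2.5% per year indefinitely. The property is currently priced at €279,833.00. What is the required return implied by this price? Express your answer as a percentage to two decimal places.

D₁ = €32,000.00 × 1.025 = €32,800.0000
P = D₁/(r − g) ⇒ r = D₁/P + g = €32,800.0000/€279,833.00 + 0.025 = 0.117213 + 0.025 = 0.142213

14.22%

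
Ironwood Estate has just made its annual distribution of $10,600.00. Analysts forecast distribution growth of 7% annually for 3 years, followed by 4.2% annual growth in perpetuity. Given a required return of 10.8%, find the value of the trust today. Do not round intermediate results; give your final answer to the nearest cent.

D_1 = 11342.00000
D_2 = 12135.94000
D_3 = 12985.45580
Terminal value at year 3: TV = D_3×(1+g_2)/(r−g_2) = 13530.84494/0.066 = 205012.80218
P_0 = D_1/(1+r)^1 + D_2/(1+r)^2 + D_3/(1+r)^3 + TV/(1+r)^3
    = 10236.46209 + 9885.39209 + 9546.36240 + 150716.81246 = 180385.02905

$180385.03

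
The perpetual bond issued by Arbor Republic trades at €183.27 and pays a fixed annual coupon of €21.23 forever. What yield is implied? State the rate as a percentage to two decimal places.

P = C/r ⇒ r = C/P = €21.23/€183.27 = 0.115840

11.58%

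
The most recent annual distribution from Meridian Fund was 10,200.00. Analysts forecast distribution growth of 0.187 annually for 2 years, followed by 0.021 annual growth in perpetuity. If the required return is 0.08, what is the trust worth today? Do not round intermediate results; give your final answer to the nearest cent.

D_1 = 12107.40000
D_2 = 14371.48380
Terminal value at year 2: TV = D_2×(1+g_2)/(r−g_2) = 14673.28496/0.059 = 248699.74508
P_0 = D_1/(1+r)^1 + D_2/(1+r)^2 + TV/(1+r)^2
    = 11210.55556 + 12321.23097 + 213219.94606 = 236751.73258

236751.73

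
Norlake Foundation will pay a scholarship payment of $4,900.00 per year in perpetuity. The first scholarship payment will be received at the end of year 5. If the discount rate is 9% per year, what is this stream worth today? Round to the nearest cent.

Value at end of year 4: C / r = $4,900.00 / 0.09 = $54,444.4444
Discount to today: PV = $54,444.4444 / (1 + 0.09)^4 = $54,444.4444 / 1.411582 = $38,569.82

$38569.82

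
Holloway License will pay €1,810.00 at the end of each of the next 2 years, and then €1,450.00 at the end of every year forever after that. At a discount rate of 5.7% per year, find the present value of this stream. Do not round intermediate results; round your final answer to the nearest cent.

PV of 2-year annuity: €1,810.00 × [1 − (1+0.057)^−2] / 0.057 = 3332.44424
Perpetuity value at year 2: €1,450.00 / 0.057 = 25438.59649
PV of perpetuity: 25438.59649 / (1+0.057)^2 = 22768.95884
Total PV = 3332.44424 + 22768.95884 = 26101.40308

€26101.40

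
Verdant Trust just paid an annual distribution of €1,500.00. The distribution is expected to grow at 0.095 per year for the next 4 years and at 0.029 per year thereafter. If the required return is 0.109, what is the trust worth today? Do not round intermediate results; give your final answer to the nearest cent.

D_1 = 1642.50000
D_2 = 1798.53750
D_3 = 1969.39856
D_4 = 2156.49143
Terminal value at year 4: TV = D_4×(1+g_2)/(r−g_2) = 2219.02968/0.08 = 27737.87097
P_0 = D_1/(1+r)^1 + D_2/(1+r)^2 + D_3/(1+r)^3 + D_4/(1+r)^4 + TV/(1+r)^4
    = 1481.06402 + 1462.36709 + 1443.90619 + 1425.67834 + 18337.78763 = 24150.80327

€24150.80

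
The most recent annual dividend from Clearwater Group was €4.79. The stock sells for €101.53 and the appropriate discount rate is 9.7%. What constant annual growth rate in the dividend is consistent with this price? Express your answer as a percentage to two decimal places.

P = D₀(1+g)/(r−g) ⇒ P(r−g) = D₀(1+g) ⇒ g(P+D₀) = P·r − D₀
g = (P·r − D₀)/(P + D₀) = (€101.53×0.097 − €4.79) / (€101.53 + €4.79) = 0.047577

4.76%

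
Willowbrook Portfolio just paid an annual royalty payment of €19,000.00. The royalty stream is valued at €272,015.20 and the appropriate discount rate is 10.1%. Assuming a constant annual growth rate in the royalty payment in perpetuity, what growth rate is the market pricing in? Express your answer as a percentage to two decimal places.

P = D₀(1+g)/(r−g) ⇒ P(r−g) = D₀(1+g) ⇒ g(P+D₀) = P·r − D₀
g = (P·r − D₀)/(P + D₀) = (€272,015.20×0.101 − €19,000.00) / (€272,015.20 + €19,000.00) = 0.029117

2.91%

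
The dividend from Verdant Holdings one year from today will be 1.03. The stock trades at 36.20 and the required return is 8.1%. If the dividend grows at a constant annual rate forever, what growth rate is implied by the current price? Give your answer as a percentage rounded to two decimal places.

5.25%

P = D₁/(r−g) ⇒ g = r − D₁/P = 0.081 − 1.03/36.20 = 0.052547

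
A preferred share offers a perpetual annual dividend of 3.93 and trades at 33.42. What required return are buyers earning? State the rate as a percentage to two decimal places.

P = C/r ⇒ r = C/P = 3.93/33.42 = 0.117594

11.76%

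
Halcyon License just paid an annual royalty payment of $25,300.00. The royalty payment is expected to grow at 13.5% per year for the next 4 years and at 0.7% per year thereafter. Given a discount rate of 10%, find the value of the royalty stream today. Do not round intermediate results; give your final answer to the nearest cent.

D_1 = 28715.50000
D_2 = 32592.09250
D_3 = 36992.02499
D_4 = 41985.94836
Terminal value at year 4: TV = D_4×(1+g_2)/(r−g_2) = 42279.85000/0.093 = 454622.04300
P_0 = D_1/(1+r)^1 + D_2/(1+r)^2 + D_3/(1+r)^3 + D_4/(1+r)^4 + TV/(1+r)^4
    = 26105.00000 + 26935.61364 + 27792.65589 + 28676.96767 + 310512.97248 = 420023.20967

$420023.21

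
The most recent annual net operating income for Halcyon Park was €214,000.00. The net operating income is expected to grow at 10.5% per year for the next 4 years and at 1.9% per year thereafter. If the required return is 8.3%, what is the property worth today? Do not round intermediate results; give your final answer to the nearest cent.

€4593057.49

D_1 = 236470.00000
D_2 = 261299.35000
D_3 = 288735.78175
D_4 = 319053.03883
Terminal value at year 4: TV = D_4×(1+g_2)/(r−g_2) = 325115.04657/0.064 = 5079922.60268
P_0 = D_1/(1+r)^1 + D_2/(1+r)^2 + D_3/(1+r)^3 + D_4/(1+r)^4 + TV/(1+r)^4
    = 218347.18375 + 222782.67594 + 227308.27046 + 231925.79766 + 3692693.55958 = 4593057.48739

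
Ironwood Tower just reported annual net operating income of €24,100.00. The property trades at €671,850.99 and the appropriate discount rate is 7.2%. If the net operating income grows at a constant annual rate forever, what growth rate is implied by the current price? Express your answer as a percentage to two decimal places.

P = D₀(1+g)/(r−g) ⇒ P(r−g) = D₀(1+g) ⇒ g(P+D₀) = P·r − D₀
g = (P·r − D₀)/(P + D₀) = (€671,850.99×0.072 − €24,100.00) / (€671,850.99 + €24,100.00) = 0.034878

3.49%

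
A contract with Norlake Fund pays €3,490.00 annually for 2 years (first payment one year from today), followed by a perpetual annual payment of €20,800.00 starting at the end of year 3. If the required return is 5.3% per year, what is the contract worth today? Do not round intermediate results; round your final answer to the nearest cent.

PV of 2-year annuity: €3,490.00 × [1 − (1+0.053)^−2] / 0.053 = 6461.86133
Perpetuity value at year 2: €20,800.00 / 0.053 = 392452.83019
PV of perpetuity: 392452.83019 / (1+0.053)^2 = 353940.87727
Total PV = 6461.86133 + 353940.87727 = 360402.73860

€360402.74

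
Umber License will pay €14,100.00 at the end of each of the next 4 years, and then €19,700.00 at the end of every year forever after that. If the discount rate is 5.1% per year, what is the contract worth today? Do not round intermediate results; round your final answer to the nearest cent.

€366463.23

PV of 4-year annuity: €14,100.00 × [1 − (1+0.051)^−4] / 0.051 = 49881.97970
Perpetuity value at year 4: €19,700.00 / 0.051 = 386274.50980
PV of perpetuity: 386274.50980 / (1+0.051)^4 = 316581.24738
Total PV = 49881.97970 + 316581.24738 = 366463.22708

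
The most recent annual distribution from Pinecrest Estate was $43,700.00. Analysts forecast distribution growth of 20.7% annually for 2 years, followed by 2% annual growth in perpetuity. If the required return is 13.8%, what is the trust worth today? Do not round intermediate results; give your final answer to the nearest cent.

$520451.56

D_1 = 52745.90000
D_2 = 63664.30130
Terminal value at year 2: TV = D_2×(1+g_2)/(r−g_2) = 64937.58733/0.118 = 550318.53666
P_0 = D_1/(1+r)^1 + D_2/(1+r)^2 + TV/(1+r)^2
    = 46349.64851 + 49159.95233 + 424941.96078 = 520451.56162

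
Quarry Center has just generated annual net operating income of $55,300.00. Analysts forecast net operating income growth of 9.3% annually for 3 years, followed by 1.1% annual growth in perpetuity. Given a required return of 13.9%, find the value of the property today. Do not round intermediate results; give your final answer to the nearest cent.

D_1 = 60442.90000
D_2 = 66064.08970
D_3 = 72208.05004
Terminal value at year 3: TV = D_3×(1+g_2)/(r−g_2) = 73002.33859/0.128 = 570330.77025
P_0 = D_1/(1+r)^1 + D_2/(1+r)^2 + D_3/(1+r)^3 + TV/(1+r)^3
    = 53066.63740 + 50923.47206 + 48866.86125 + 385971.84941 = 538828.82013

$538828.82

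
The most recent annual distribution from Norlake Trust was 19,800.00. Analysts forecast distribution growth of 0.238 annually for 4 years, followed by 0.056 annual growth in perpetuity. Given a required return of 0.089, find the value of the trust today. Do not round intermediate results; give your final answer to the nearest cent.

D_1 = 24512.40000
D_2 = 30346.35120
D_3 = 37568.78279
D_4 = 46510.15309
Terminal value at year 4: TV = D_4×(1+g_2)/(r−g_2) = 49114.72166/0.033 = 1488324.89883
P_0 = D_1/(1+r)^1 + D_2/(1+r)^2 + D_3/(1+r)^3 + D_4/(1+r)^4 + TV/(1+r)^4
    = 22509.09091 + 25588.84715 + 29089.98418 + 33070.15649 + 1058245.00755 = 1168503.08628

1168503.09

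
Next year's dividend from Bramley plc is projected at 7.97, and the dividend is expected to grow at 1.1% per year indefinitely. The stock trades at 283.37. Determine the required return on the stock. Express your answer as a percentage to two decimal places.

P = D₁/(r − g) ⇒ r = D₁/P + g = 7.9700/283.37 + 0.011 = 0.028126 + 0.011 = 0.039126

3.91%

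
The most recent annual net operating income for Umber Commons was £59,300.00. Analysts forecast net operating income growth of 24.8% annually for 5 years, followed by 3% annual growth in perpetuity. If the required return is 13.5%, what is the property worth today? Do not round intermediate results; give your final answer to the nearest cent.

D_1 = 74006.40000
D_2 = 92359.98720
D_3 = 115265.26403
D_4 = 143851.04950
D_5 = 179526.10978
Terminal value at year 5: TV = D_5×(1+g_2)/(r−g_2) = 184911.89307/0.105 = 1761065.64833
P_0 = D_1/(1+r)^1 + D_2/(1+r)^2 + D_3/(1+r)^3 + D_4/(1+r)^4 + D_5/(1+r)^5 + TV/(1+r)^5
    = 65203.87665 + 71695.54014 + 78833.51022 + 86682.13282 + 95312.16014 + 934966.90425 = 1332694.12423

£1332694.12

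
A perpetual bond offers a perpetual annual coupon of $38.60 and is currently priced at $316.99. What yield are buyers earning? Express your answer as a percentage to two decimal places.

P = C/r ⇒ r = C/P = $38.60/$316.99 = 0.121770

12.18%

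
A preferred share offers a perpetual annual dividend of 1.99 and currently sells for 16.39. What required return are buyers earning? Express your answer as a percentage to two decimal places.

12.14%

P = C/r ⇒ r = C/P = 1.99/16.39 = 0.121415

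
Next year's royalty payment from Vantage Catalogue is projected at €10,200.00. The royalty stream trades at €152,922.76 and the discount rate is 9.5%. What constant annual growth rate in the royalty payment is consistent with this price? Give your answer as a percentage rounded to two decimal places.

P = D₁/(r−g) ⇒ g = r − D₁/P = 0.095 − €10,200.00/€152,922.76 = 0.028300

2.83%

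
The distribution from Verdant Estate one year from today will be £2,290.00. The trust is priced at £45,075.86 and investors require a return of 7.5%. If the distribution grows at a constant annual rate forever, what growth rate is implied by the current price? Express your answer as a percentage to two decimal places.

2.42%

P = D₁/(r−g) ⇒ g = r − D₁/P = 0.075 − £2,290.00/£45,075.86 = 0.024197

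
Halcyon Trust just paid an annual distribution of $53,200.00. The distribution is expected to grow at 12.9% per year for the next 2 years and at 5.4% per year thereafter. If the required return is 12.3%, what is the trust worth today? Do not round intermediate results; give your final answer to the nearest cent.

$928610.40

D_1 = 60062.80000
D_2 = 67810.90120
Terminal value at year 2: TV = D_2×(1+g_2)/(r−g_2) = 71472.68986/0.069 = 1035836.08500
P_0 = D_1/(1+r)^1 + D_2/(1+r)^2 + TV/(1+r)^2
    = 53484.23865 + 53769.99593 + 821356.16975 = 928610.40433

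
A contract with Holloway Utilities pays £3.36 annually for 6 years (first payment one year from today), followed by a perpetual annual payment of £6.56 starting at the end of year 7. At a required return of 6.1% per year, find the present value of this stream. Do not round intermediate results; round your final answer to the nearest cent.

PV of 6-year annuity: £3.36 × [1 − (1+0.061)^−6] / 0.061 = 16.47043
Perpetuity value at year 6: £6.56 / 0.061 = 107.54098
PV of perpetuity: 107.54098 / (1+0.061)^6 = 75.38444
Total PV = 16.47043 + 75.38444 = 91.85486

£91.85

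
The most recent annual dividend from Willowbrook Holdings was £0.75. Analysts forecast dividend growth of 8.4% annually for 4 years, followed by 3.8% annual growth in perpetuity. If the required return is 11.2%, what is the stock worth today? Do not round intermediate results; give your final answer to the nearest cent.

£12.32

D_1 = 0.81300
D_2 = 0.88129
D_3 = 0.95532
D_4 = 1.03557
Terminal value at year 4: TV = D_4×(1+g_2)/(r−g_2) = 1.07492/0.074 = 14.52593
P_0 = D_1/(1+r)^1 + D_2/(1+r)^2 + D_3/(1+r)^3 + D_4/(1+r)^4 + TV/(1+r)^4
    = 0.73112 + 0.71271 + 0.69476 + 0.67727 + 9.50003 = 12.31587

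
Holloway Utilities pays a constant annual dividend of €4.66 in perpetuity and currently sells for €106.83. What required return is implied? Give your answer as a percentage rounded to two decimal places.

4.36%

P = C/r ⇒ r = C/P = €4.66/€106.83 = 0.043621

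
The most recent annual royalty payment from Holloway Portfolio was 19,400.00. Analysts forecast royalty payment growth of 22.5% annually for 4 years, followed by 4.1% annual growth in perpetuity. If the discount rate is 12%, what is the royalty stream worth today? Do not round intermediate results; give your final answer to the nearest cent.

463419.43

D_1 = 23765.00000
D_2 = 29112.12500
D_3 = 35662.35313
D_4 = 43686.38258
Terminal value at year 4: TV = D_4×(1+g_2)/(r−g_2) = 45477.52426/0.079 = 575664.86410
P_0 = D_1/(1+r)^1 + D_2/(1+r)^2 + D_3/(1+r)^3 + D_4/(1+r)^4 + TV/(1+r)^4
    = 21218.75000 + 23208.00781 + 25383.75854 + 27763.48591 + 365845.42824 = 463419.43050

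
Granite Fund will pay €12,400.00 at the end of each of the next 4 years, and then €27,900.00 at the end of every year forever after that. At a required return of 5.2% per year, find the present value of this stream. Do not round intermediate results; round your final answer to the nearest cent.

€481830.62

PV of 4-year annuity: €12,400.00 × [1 − (1+0.052)^−4] / 0.052 = 43766.27675
Perpetuity value at year 4: €27,900.00 / 0.052 = 536538.46154
PV of perpetuity: 536538.46154 / (1+0.052)^4 = 438064.33886
Total PV = 43766.27675 + 438064.33886 = 481830.61561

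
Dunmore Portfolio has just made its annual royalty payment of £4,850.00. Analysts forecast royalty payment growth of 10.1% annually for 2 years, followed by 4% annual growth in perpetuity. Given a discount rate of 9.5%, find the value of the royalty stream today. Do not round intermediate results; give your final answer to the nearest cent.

D_1 = 5339.85000
D_2 = 5879.17485
Terminal value at year 2: TV = D_2×(1+g_2)/(r−g_2) = 6114.34184/0.055 = 111169.85171
P_0 = D_1/(1+r)^1 + D_2/(1+r)^2 + TV/(1+r)^2
    = 4876.57534 + 4903.29630 + 92716.87555 = 102496.74720

£102496.75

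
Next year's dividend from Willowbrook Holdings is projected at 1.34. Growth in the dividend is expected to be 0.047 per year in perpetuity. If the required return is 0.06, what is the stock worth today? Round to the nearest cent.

Growing perpetuity: P = D₁ / (r − g) = 1.3400 / (0.06 − 0.047) = 103.08

103.08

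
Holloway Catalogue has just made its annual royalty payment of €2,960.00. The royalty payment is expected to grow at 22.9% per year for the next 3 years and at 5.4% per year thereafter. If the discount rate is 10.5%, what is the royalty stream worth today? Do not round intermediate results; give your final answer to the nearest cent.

€95191.15

D_1 = 3637.84000
D_2 = 4470.90536
D_3 = 5494.74269
Terminal value at year 3: TV = D_3×(1+g_2)/(r−g_2) = 5791.45879/0.051 = 113558.01554
P_0 = D_1/(1+r)^1 + D_2/(1+r)^2 + D_3/(1+r)^3 + TV/(1+r)^3
    = 3292.16290 + 3661.60018 + 4072.49468 + 84164.89005 = 95191.14781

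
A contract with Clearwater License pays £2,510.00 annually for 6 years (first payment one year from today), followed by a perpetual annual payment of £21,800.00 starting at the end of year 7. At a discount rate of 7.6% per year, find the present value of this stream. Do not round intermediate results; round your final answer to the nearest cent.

PV of 6-year annuity: £2,510.00 × [1 − (1+0.076)^−6] / 0.076 = 11745.58679
Perpetuity value at year 6: £21,800.00 / 0.076 = 286842.10526
PV of perpetuity: 286842.10526 / (1+0.076)^6 = 184828.64231
Total PV = 11745.58679 + 184828.64231 = 196574.22910

£196574.23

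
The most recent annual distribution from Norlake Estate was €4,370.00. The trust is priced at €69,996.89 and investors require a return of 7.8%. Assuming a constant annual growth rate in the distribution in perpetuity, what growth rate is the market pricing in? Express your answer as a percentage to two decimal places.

1.47%

P = D₀(1+g)/(r−g) ⇒ P(r−g) = D₀(1+g) ⇒ g(P+D₀) = P·r − D₀
g = (P·r − D₀)/(P + D₀) = (€69,996.89×0.078 − €4,370.00) / (€69,996.89 + €4,370.00) = 0.014654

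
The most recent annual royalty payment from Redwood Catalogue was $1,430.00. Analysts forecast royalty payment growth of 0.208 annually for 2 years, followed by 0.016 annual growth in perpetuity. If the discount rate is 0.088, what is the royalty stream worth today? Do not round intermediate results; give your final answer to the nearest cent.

$28226.14

D_1 = 1727.44000
D_2 = 2086.74752
Terminal value at year 2: TV = D_2×(1+g_2)/(r−g_2) = 2120.13548/0.072 = 29446.32612
P_0 = D_1/(1+r)^1 + D_2/(1+r)^2 + TV/(1+r)^2
    = 1587.72059 + 1762.83683 + 24875.58637 = 28226.14379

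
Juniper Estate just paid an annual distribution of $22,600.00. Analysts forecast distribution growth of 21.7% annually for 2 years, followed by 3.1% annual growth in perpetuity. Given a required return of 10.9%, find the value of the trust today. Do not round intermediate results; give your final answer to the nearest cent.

$411758.56

D_1 = 27504.20000
D_2 = 33472.61140
Terminal value at year 2: TV = D_2×(1+g_2)/(r−g_2) = 34510.26235/0.078 = 442439.26094
P_0 = D_1/(1+r)^1 + D_2/(1+r)^2 + TV/(1+r)^2
    = 24800.90171 + 27216.13831 + 359741.52047 = 411758.56050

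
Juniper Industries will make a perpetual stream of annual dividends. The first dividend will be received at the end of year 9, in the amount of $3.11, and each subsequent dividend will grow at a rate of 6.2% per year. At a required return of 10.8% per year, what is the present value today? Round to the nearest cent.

$29.76

Value at end of year 8: C₁ / (r − g) = $3.11 / (0.108 − 0.062) = $67.6087
Discount to today: PV = $67.6087 / (1 + 0.108)^8 = $67.6087 / 2.271528 = $29.76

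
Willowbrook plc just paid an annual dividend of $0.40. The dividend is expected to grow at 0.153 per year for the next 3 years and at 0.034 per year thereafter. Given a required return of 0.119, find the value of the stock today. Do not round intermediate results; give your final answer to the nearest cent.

$6.60

D_1 = 0.46120
D_2 = 0.53176
D_3 = 0.61312
Terminal value at year 3: TV = D_3×(1+g_2)/(r−g_2) = 0.63397/0.085 = 7.45847
P_0 = D_1/(1+r)^1 + D_2/(1+r)^2 + D_3/(1+r)^3 + TV/(1+r)^3
    = 0.41215 + 0.42468 + 0.43758 + 5.32303 = 6.59744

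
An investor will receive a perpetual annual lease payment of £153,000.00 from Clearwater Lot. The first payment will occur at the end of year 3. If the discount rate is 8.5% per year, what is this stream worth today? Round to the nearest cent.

£1529019.52

Value at end of year 2: C / r = £153,000.00 / 0.085 = £1,800,000.0000
Discount to today: PV = £1,800,000.0000 / (1 + 0.085)^2 = £1,800,000.0000 / 1.177225 = £1,529,019.52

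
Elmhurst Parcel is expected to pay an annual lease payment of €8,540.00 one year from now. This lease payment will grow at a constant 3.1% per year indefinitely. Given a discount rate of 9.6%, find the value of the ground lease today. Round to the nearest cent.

€131384.62

Growing perpetuity: P = D₁ / (r − g) = €8,540.0000 / (0.096 − 0.031) = €131,384.62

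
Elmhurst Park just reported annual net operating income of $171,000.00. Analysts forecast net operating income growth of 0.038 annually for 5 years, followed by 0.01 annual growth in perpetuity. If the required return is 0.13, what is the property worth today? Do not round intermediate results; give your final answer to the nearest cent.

$1608803.93

D_1 = 177498.00000
D_2 = 184242.92400
D_3 = 191244.15511
D_4 = 198511.43301
D_5 = 206054.86746
Terminal value at year 5: TV = D_5×(1+g_2)/(r−g_2) = 208115.41614/0.12 = 1734295.13446
P_0 = D_1/(1+r)^1 + D_2/(1+r)^2 + D_3/(1+r)^3 + D_4/(1+r)^4 + D_5/(1+r)^5 + TV/(1+r)^5
    = 157077.87611 + 144289.23487 + 132541.79274 + 121750.77952 + 111838.32668 + 941305.91618 = 1608803.92609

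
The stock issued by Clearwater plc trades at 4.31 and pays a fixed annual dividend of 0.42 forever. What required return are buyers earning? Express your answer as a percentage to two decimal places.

P = C/r ⇒ r = C/P = 0.42/4.31 = 0.097448

9.74%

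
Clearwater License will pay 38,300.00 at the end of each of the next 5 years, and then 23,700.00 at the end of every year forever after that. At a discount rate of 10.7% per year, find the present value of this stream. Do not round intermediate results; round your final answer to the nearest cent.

275865.13

PV of 5-year annuity: 38,300.00 × [1 − (1+0.107)^−5] / 0.107 = 142627.63336
Perpetuity value at year 5: 23,700.00 / 0.107 = 221495.32710
PV of perpetuity: 221495.32710 / (1+0.107)^5 = 133237.49654
Total PV = 142627.63336 + 133237.49654 = 275865.12990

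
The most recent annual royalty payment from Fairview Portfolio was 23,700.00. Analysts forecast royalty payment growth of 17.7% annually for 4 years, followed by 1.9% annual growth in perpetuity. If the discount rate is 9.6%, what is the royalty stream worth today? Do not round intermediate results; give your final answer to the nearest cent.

D_1 = 27894.90000
D_2 = 32832.29730
D_3 = 38643.61392
D_4 = 45483.53359
Terminal value at year 4: TV = D_4×(1+g_2)/(r−g_2) = 46347.72072/0.077 = 601918.45097
P_0 = D_1/(1+r)^1 + D_2/(1+r)^2 + D_3/(1+r)^3 + D_4/(1+r)^4 + TV/(1+r)^4
    = 25451.55109 + 27332.55077 + 29352.56592 + 31521.87052 + 417153.06572 = 530811.60402

530811.60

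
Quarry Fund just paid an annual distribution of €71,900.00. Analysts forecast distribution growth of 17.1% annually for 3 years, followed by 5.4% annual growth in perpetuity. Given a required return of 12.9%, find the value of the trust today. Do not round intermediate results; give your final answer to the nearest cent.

D_1 = 84194.90000
D_2 = 98592.22790
D_3 = 115451.49887
Terminal value at year 3: TV = D_3×(1+g_2)/(r−g_2) = 121685.87981/0.075 = 1622478.39747
P_0 = D_1/(1+r)^1 + D_2/(1+r)^2 + D_3/(1+r)^3 + TV/(1+r)^3
    = 74574.75642 + 77349.01663 + 80226.48226 + 1127449.49732 = 1359599.75262

€1359599.75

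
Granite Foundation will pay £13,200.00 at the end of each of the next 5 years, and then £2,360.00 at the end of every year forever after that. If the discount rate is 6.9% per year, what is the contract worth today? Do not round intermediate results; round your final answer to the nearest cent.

£78768.30

PV of 5-year annuity: £13,200.00 × [1 − (1+0.069)^−5] / 0.069 = 54267.83000
Perpetuity value at year 5: £2,360.00 / 0.069 = 34202.89855
PV of perpetuity: 34202.89855 / (1+0.069)^5 = 24500.46834
Total PV = 54267.83000 + 24500.46834 = 78768.29834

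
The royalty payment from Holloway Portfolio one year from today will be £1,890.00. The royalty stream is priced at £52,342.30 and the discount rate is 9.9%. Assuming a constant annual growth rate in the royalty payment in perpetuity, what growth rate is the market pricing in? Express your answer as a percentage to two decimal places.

6.29%

P = D₁/(r−g) ⇒ g = r − D₁/P = 0.099 − £1,890.00/£52,342.30 = 0.062892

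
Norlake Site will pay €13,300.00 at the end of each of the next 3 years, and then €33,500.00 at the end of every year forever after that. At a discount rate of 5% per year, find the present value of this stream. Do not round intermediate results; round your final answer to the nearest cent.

PV of 3-year annuity: €13,300.00 × [1 − (1+0.05)^−3] / 0.05 = 36219.19879
Perpetuity value at year 3: €33,500.00 / 0.05 = 670000.00000
PV of perpetuity: 670000.00000 / (1+0.05)^3 = 578771.19102
Total PV = 36219.19879 + 578771.19102 = 614990.38981

€614990.39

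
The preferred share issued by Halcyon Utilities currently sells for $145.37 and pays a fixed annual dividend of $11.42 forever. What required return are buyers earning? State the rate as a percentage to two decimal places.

P = C/r ⇒ r = C/P = $11.42/$145.37 = 0.078558

7.86%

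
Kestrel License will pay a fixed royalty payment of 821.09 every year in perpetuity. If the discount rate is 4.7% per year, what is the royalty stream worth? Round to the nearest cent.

17470.00

Level perpetuity: PV = C / r = 821.09 / 0.047 = 17,470.00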